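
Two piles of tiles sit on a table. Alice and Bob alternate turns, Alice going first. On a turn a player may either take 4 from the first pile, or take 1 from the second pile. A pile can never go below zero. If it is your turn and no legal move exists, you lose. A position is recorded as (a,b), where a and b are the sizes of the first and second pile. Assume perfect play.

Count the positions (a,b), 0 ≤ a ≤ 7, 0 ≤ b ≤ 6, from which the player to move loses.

28

Use the standard recursion: the mover loses at a terminal position; elsewhere, the mover wins exactly when some move hands the opponent an L position.
Every move lowers a or b (never raises either), so fill the grid row by row in increasing a, and left to right within a row: each cell's successors are then already labelled.
      b=0  b=1  b=2  b=3  b=4  b=5  b=6
a=0:    L    W    L    W    L    W    L
a=1:    L    W    L    W    L    W    L
a=2:    L    W    L    W    L    W    L
a=3:    L    W    L    W    L    W    L
a=4:    W    L    W    L    W    L    W
a=5:    W    L    W    L    W    L    W
a=6:    W    L    W    L    W    L    W
a=7:    W    L    W    L    W    L    W
Cells with no legal move (terminal, hence L): (0,0), (1,0), (2,0), (3,0).
The remaining L cells, each justified by listing all of its moves:
(0,2): only reaches (0,1)(W), which is W → L
(0,4): only reaches (0,3)(W), which is W → L
(0,6): only reaches (0,5)(W), which is W → L
(1,2): only reaches (1,1)(W), which is W → L
(1,4): only reaches (1,3)(W), which is W → L
(1,6): only reaches (1,5)(W), which is W → L
(2,2): only reaches (2,1)(W), which is W → L
(2,4): only reaches (2,3)(W), which is W → L
(2,6): only reaches (2,5)(W), which is W → L
(3,2): only reaches (3,1)(W), which is W → L
(3,4): only reaches (3,3)(W), which is W → L
(3,6): only reaches (3,5)(W), which is W → L
(4,1): only reaches (0,1)(W), (4,0)(W), all W → L
(4,3): only reaches (0,3)(W), (4,2)(W), all W → L
(4,5): only reaches (0,5)(W), (4,4)(W), all W → L
(5,1): only reaches (1,1)(W), (5,0)(W), all W → L
(5,3): only reaches (1,3)(W), (5,2)(W), all W → L
(5,5): only reaches (1,5)(W), (5,4)(W), all W → L
(6,1): only reaches (2,1)(W), (6,0)(W), all W → L
(6,3): only reaches (2,3)(W), (6,2)(W), all W → L
(6,5): only reaches (2,5)(W), (6,4)(W), all W → L
(7,1): only reaches (3,1)(W), (7,0)(W), all W → L
(7,3): only reaches (3,3)(W), (7,2)(W), all W → L
(7,5): only reaches (3,5)(W), (7,4)(W), all W → L
Every other cell has at least one move into one of the L cells above, so it is W.
L cells per row: a=0: 4, a=1: 4, a=2: 4, a=3: 4, a=4: 3, a=5: 3, a=6: 3, a=7: 3; total 28.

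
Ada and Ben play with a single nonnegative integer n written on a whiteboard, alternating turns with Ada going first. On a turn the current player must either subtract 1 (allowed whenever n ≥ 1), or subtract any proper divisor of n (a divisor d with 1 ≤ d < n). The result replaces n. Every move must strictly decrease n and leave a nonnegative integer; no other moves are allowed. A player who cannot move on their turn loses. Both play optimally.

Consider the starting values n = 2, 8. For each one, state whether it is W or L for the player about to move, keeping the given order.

Label each position W (a win for the player to move) or L (a loss). A position with no legal move is L; any other position is W exactly when some move reaches an L, and L when every move reaches a W.
n=0: no move → L
n=1: reaches L-position 0 → W
n=2: only reaches 1(W), which is W → L
n=3: reaches L-position 2 → W
n=4: reaches L-position 2 → W
n=5: only reaches 4(W), which is W → L
n=6: reaches L-position 5 → W
n=7: only reaches 6(W), which is W → L
n=8: reaches L-position 7 → W

2: L, 8: W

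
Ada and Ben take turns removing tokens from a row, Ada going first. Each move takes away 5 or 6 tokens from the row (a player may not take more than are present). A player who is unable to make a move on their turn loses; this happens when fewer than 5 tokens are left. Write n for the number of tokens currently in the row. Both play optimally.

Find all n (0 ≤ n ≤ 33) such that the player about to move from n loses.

Build the W/L table. Terminal = L. A non-terminal position is W if it has a move to some L; otherwise it is L.
n=0: no move → L
n=1: no move → L
n=2: no move → L
n=3: no move → L
n=4: no move → L
n=5: W (go to 0, an L position)
n=6: W (go to 1, an L position)
n=7: W (go to 2, an L position)
n=8: W (go to 3, an L position)
n=9: W (go to 4, an L position)
n=10: W (go to 4, an L position)
n=11: L (options 6(W), 5(W) are all W)
n=12: L (options 7(W), 6(W) are all W)
n=13: L (options 8(W), 7(W) are all W)
n=14: L (options 9(W), 8(W) are all W)
n=15: L (options 10(W), 9(W) are all W)
n=16: W (go to 11, an L position)
n=17: W (go to 12, an L position)
n=18: W (go to 13, an L position)
n=19: W (go to 14, an L position)
n=20: W (go to 15, an L position)
n=21: W (go to 15, an L position)
n=22: L (options 17(W), 16(W) are all W)
n=23: L (options 18(W), 17(W) are all W)
n=24: L (options 19(W), 18(W) are all W)
n=25: L (options 20(W), 19(W) are all W)
n=26: L (options 21(W), 20(W) are all W)
n=27: W (go to 22, an L position)
n=28: W (go to 23, an L position)
n=29: W (go to 24, an L position)
n=30: W (go to 25, an L position)
n=31: W (go to 26, an L position)
n=32: W (go to 26, an L position)
n=33: L (options 28(W), 27(W) are all W)
Reading off the rows marked L gives the requested list; there are 16 such values of n.

0, 1, 2, 3, 4, 11, 12, 13, 14, 15, 22, 23, 24, 25, 26, 33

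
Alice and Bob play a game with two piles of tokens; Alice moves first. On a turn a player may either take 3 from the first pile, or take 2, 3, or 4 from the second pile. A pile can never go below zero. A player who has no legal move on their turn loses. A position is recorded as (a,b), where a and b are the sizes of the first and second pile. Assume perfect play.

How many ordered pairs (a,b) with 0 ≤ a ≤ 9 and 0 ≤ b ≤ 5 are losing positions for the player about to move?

Label each position W (a win for the player to move) or L (a loss). A position with no legal move is L; any other position is W exactly when some move reaches an L, and L when every move reaches a W.
Every move lowers a or b (never raises either), so fill the grid row by row in increasing a, and left to right within a row: each cell's successors are then already labelled.
      b=0  b=1  b=2  b=3  b=4  b=5
a=0:    L    L    W    W    W    W
a=1:    L    L    W    W    W    W
a=2:    L    L    W    W    W    W
a=3:    W    W    L    L    W    W
a=4:    W    W    L    L    W    W
a=5:    W    W    L    L    W    W
a=6:    L    L    W    W    W    W
a=7:    L    L    W    W    W    W
a=8:    L    L    W    W    W    W
a=9:    W    W    L    L    W    W
Cells with no legal move (terminal, hence L): (0,0), (0,1), (1,0), (1,1), (2,0), (2,1).
The remaining L cells, each justified by listing all of its moves:
(3,2): moves to (0,2)(W), (3,0)(W); every one is W ⇒ L
(3,3): moves to (0,3)(W), (3,1)(W), (3,0)(W); every one is W ⇒ L
(4,2): moves to (1,2)(W), (4,0)(W); every one is W ⇒ L
(4,3): moves to (1,3)(W), (4,1)(W), (4,0)(W); every one is W ⇒ L
(5,2): moves to (2,2)(W), (5,0)(W); every one is W ⇒ L
(5,3): moves to (2,3)(W), (5,1)(W), (5,0)(W); every one is W ⇒ L
(6,0): the only move is to (3,0)(W), a W ⇒ L
(6,1): the only move is to (3,1)(W), a W ⇒ L
(7,0): the only move is to (4,0)(W), a W ⇒ L
(7,1): the only move is to (4,1)(W), a W ⇒ L
(8,0): the only move is to (5,0)(W), a W ⇒ L
(8,1): the only move is to (5,1)(W), a W ⇒ L
(9,2): moves to (6,2)(W), (9,0)(W); every one is W ⇒ L
(9,3): moves to (6,3)(W), (9,1)(W), (9,0)(W); every one is W ⇒ L
Every other cell has at least one move into one of the L cells above, so it is W.
L cells per row: a=0: 2, a=1: 2, a=2: 2, a=3: 2, a=4: 2, a=5: 2, a=6: 2, a=7: 2, a=8: 2, a=9: 2; total 20.

20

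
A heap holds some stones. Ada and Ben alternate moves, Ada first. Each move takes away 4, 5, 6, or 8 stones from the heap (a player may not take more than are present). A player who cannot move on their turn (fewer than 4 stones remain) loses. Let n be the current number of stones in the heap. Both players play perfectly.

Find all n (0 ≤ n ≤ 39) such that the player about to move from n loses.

0, 1, 2, 3, 12, 13, 14, 15, 24, 25, 26, 27, 36, 37, 38, 39

Use the standard recursion: the mover loses at a terminal position; elsewhere, the mover wins exactly when some move hands the opponent an L position.
n=0: no move → L
n=1: no move → L
n=2: no move → L
n=3: no move → L
n=4: can move to 0, which is L ⇒ W
n=5: can move to 1, which is L ⇒ W
n=6: can move to 2, which is L ⇒ W
n=7: can move to 3, which is L ⇒ W
n=8: can move to 3, which is L ⇒ W
n=9: can move to 3, which is L ⇒ W
n=10: can move to 2, which is L ⇒ W
n=11: can move to 3, which is L ⇒ W
n=12: moves to 8(W), 7(W), 6(W), 4(W); every one is W ⇒ L
n=13: moves to 9(W), 8(W), 7(W), 5(W); every one is W ⇒ L
n=14: moves to 10(W), 9(W), 8(W), 6(W); every one is W ⇒ L
n=15: moves to 11(W), 10(W), 9(W), 7(W); every one is W ⇒ L
n=16: can move to 12, which is L ⇒ W
n=17: can move to 13, which is L ⇒ W
n=18: can move to 14, which is L ⇒ W
n=19: can move to 15, which is L ⇒ W
n=20: can move to 15, which is L ⇒ W
n=21: can move to 15, which is L ⇒ W
n=22: can move to 14, which is L ⇒ W
n=23: can move to 15, which is L ⇒ W
n=24: moves to 20(W), 19(W), 18(W), 16(W); every one is W ⇒ L
n=25: moves to 21(W), 20(W), 19(W), 17(W); every one is W ⇒ L
n=26: moves to 22(W), 21(W), 20(W), 18(W); every one is W ⇒ L
n=27: moves to 23(W), 22(W), 21(W), 19(W); every one is W ⇒ L
n=28: can move to 24, which is L ⇒ W
n=29: can move to 25, which is L ⇒ W
n=30: can move to 26, which is L ⇒ W
n=31: can move to 27, which is L ⇒ W
n=32: can move to 27, which is L ⇒ W
n=33: can move to 27, which is L ⇒ W
n=34: can move to 26, which is L ⇒ W
n=35: can move to 27, which is L ⇒ W
n=36: moves to 32(W), 31(W), 30(W), 28(W); every one is W ⇒ L
n=37: moves to 33(W), 32(W), 31(W), 29(W); every one is W ⇒ L
n=38: moves to 34(W), 33(W), 32(W), 30(W); every one is W ⇒ L
n=39: moves to 35(W), 34(W), 33(W), 31(W); every one is W ⇒ L
Reading off the rows marked L gives the requested list; there are 16 such values of n.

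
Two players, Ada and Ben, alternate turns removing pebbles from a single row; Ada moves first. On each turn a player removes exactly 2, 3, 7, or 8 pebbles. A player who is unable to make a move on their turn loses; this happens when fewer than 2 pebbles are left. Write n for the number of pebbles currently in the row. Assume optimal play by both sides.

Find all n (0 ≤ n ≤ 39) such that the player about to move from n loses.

Positions with no move are L. A position that does have a move is losing for the player to move precisely when every available move leads to a winning position for the opponent. Fill in the labels:
n=0: no move → L
n=1: no move → L
n=2: can move to 0, which is L ⇒ W
n=3: can move to 1, which is L ⇒ W
n=4: can move to 1, which is L ⇒ W
n=5: moves to 3(W), 2(W); every one is W ⇒ L
n=6: moves to 4(W), 3(W); every one is W ⇒ L
n=7: can move to 5, which is L ⇒ W
n=8: can move to 6, which is L ⇒ W
n=9: can move to 6, which is L ⇒ W
n=10: moves to 8(W), 7(W), 3(W), 2(W); every one is W ⇒ L
n=11: moves to 9(W), 8(W), 4(W), 3(W); every one is W ⇒ L
n=12: can move to 10, which is L ⇒ W
n=13: can move to 11, which is L ⇒ W
n=14: can move to 11, which is L ⇒ W
n=15: moves to 13(W), 12(W), 8(W), 7(W); every one is W ⇒ L
n=16: moves to 14(W), 13(W), 9(W), 8(W); every one is W ⇒ L
n=17: can move to 15, which is L ⇒ W
n=18: can move to 16, which is L ⇒ W
n=19: can move to 16, which is L ⇒ W
n=20: moves to 18(W), 17(W), 13(W), 12(W); every one is W ⇒ L
n=21: moves to 19(W), 18(W), 14(W), 13(W); every one is W ⇒ L
n=22: can move to 20, which is L ⇒ W
n=23: can move to 21, which is L ⇒ W
n=24: can move to 21, which is L ⇒ W
n=25: moves to 23(W), 22(W), 18(W), 17(W); every one is W ⇒ L
n=26: moves to 24(W), 23(W), 19(W), 18(W); every one is W ⇒ L
n=27: can move to 25, which is L ⇒ W
n=28: can move to 26, which is L ⇒ W
n=29: can move to 26, which is L ⇒ W
n=30: moves to 28(W), 27(W), 23(W), 22(W); every one is W ⇒ L
n=31: moves to 29(W), 28(W), 24(W), 23(W); every one is W ⇒ L
n=32: can move to 30, which is L ⇒ W
n=33: can move to 31, which is L ⇒ W
n=34: can move to 31, which is L ⇒ W
n=35: moves to 33(W), 32(W), 28(W), 27(W); every one is W ⇒ L
n=36: moves to 34(W), 33(W), 29(W), 28(W); every one is W ⇒ L
n=37: can move to 35, which is L ⇒ W
n=38: can move to 36, which is L ⇒ W
n=39: can move to 36, which is L ⇒ W
The losing starting values of n are exactly the entries labelled L in this table (16 of them).

0, 1, 5, 6, 10, 11, 15, 16, 20, 21, 25, 26, 30, 31, 35, 36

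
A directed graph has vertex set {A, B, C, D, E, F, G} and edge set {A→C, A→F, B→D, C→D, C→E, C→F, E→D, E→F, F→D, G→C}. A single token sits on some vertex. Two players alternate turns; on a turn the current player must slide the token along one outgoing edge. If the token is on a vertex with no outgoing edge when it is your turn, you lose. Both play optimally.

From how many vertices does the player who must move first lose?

Label each position W (a win for the player to move) or L (a loss). A position with no legal move is L; any other position is W exactly when some move reaches an L, and L when every move reaches a W.
Every edge goes from a vertex to one that appears earlier in the order D, F, E, C, A, G, B, so processing vertices in that order labels each vertex after all of its successors.
D: no outgoing edge → L
F: can move to D, which is L ⇒ W
E: can move to D, which is L ⇒ W
C: can move to D, which is L ⇒ W
A: moves to C(W), F(W); every one is W ⇒ L
G: the only move is to C(W), a W ⇒ L
B: can move to D, which is L ⇒ W
The L vertices are A, D, G; that is 3 in all.

3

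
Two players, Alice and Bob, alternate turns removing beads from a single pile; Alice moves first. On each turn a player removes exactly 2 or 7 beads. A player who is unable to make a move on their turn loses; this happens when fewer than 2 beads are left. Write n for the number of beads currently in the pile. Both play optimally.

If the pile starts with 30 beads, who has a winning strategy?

Alice wins.

Work bottom-up. With no move the player to move loses. Otherwise the position is W if at least one move leads to an L position for the opponent, and L if every move leads to a W.
n=0: no move → L
n=1: no move → L
n=2: can move to 0, which is L ⇒ W
n=3: can move to 1, which is L ⇒ W
n=4: the only move is to 2(W), a W ⇒ L
n=5: the only move is to 3(W), a W ⇒ L
n=6: can move to 4, which is L ⇒ W
n=7: can move to 5, which is L ⇒ W
n=8: can move to 1, which is L ⇒ W
n=9: moves to 7(W), 2(W); every one is W ⇒ L
n=10: moves to 8(W), 3(W); every one is W ⇒ L
n=11: can move to 9, which is L ⇒ W
n=12: can move to 10, which is L ⇒ W
n=13: moves to 11(W), 6(W); every one is W ⇒ L
n=14: moves to 12(W), 7(W); every one is W ⇒ L
n=15: can move to 13, which is L ⇒ W
n=16: can move to 14, which is L ⇒ W
n=17: can move to 10, which is L ⇒ W
n=18: moves to 16(W), 11(W); every one is W ⇒ L
n=19: moves to 17(W), 12(W); every one is W ⇒ L
n=20: can move to 18, which is L ⇒ W
n=21: can move to 19, which is L ⇒ W
n=22: moves to 20(W), 15(W); every one is W ⇒ L
n=23: moves to 21(W), 16(W); every one is W ⇒ L
n=24: can move to 22, which is L ⇒ W
n=25: can move to 23, which is L ⇒ W
n=26: can move to 19, which is L ⇒ W
n=27: moves to 25(W), 20(W); every one is W ⇒ L
n=28: moves to 26(W), 21(W); every one is W ⇒ L
n=29: can move to 27, which is L ⇒ W
n=30: can move to 28, which is L ⇒ W
From 30 Alice can remove 2, leaving 28, reaching an L position.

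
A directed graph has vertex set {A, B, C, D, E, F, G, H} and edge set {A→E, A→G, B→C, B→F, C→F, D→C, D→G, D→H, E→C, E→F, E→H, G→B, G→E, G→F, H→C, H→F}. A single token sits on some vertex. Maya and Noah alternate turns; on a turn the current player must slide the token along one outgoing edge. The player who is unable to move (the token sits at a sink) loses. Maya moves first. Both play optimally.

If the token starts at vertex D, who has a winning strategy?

Compute win/loss labels from the base case upward. A position with no move is L. Any other position is W if it can reach an L in one move, else L.
Every edge goes from a vertex to one that appears earlier in the order F, C, H, E, B, G, D, A, so processing vertices in that order labels each vertex after all of its successors.
F: no outgoing edge → L
C: reaches L-position F → W
H: reaches L-position F → W
E: reaches L-position F → W
B: reaches L-position F → W
G: reaches L-position F → W
D: only reaches G(W), H(W), C(W), all W → L
A: only reaches G(W), E(W), all W → L
Every move from D reaches a W position, so the mover loses.

Noah wins.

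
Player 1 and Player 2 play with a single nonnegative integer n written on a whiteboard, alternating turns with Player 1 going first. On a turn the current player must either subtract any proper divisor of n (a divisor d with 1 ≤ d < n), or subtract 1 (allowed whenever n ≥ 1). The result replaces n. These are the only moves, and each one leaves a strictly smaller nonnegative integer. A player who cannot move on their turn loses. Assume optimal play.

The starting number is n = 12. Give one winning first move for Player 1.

Use the standard recursion: the mover loses at a terminal position; elsewhere, the mover wins exactly when some move hands the opponent an L position.
n=0: no move → L
n=1: →0(L), so W
n=2: →1(W) only, which is W, so L
n=3: →2(L), so W
n=4: →2(L), so W
n=5: →4(W) only, which is W, so L
n=6: →5(L), so W
n=7: →6(W) only, which is W, so L
n=8: →7(L), so W
n=9: →6(W), 8(W) — all W, so L
n=10: →5(L), so W
n=11: →10(W) only, which is W, so L
n=12: →9(L), so W
From 12, the L positions reachable in one move are: 9, 11. Any move reaching one of these is winning.

Move to 9.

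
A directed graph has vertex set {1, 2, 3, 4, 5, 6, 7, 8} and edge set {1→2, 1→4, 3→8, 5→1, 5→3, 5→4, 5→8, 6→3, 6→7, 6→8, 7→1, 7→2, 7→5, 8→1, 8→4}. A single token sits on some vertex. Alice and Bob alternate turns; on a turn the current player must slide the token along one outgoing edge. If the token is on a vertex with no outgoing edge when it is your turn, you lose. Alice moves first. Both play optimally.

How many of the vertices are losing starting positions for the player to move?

Compute win/loss labels from the base case upward. A position with no move is L. Any other position is W if it can reach an L in one move, else L.
Every edge goes from a vertex to one that appears earlier in the order 2, 4, 1, 8, 3, 5, 7, 6, so processing vertices in that order labels each vertex after all of its successors.
2: no outgoing edge → L
4: no outgoing edge → L
1: reaches L-position 4 → W
8: reaches L-position 4 → W
3: only reaches 8(W), which is W → L
5: reaches L-position 3 → W
7: reaches L-position 2 → W
6: reaches L-position 3 → W
The L vertices are 2, 3, 4; that is 3 in all.

3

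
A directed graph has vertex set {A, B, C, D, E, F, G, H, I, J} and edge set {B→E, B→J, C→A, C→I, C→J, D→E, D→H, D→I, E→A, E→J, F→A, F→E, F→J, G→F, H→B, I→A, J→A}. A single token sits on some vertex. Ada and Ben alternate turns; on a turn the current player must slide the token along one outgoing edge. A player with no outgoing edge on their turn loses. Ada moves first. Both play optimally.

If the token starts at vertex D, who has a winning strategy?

Work bottom-up. With no move the player to move loses. Otherwise the position is W if at least one move leads to an L position for the opponent, and L if every move leads to a W.
Every edge goes from a vertex to one that appears earlier in the order A, J, E, I, F, C, G, B, H, D, so processing vertices in that order labels each vertex after all of its successors.
A: no outgoing edge → L
J: reaches L-position A → W
E: reaches L-position A → W
I: reaches L-position A → W
F: reaches L-position A → W
C: reaches L-position A → W
G: only reaches F(W), which is W → L
B: only reaches E(W), J(W), all W → L
H: reaches L-position B → W
D: only reaches H(W), I(W), E(W), all W → L
Every move from D reaches a W position, so the mover loses.

Ben wins.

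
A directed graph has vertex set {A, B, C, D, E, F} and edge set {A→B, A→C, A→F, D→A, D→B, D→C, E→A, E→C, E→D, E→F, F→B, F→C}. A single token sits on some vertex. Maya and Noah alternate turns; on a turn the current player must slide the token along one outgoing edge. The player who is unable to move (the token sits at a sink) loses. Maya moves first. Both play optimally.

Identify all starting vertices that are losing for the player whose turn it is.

B, C

Classify positions by backward induction: terminal positions (no move available) are L. From any other position, the mover wins iff some move reaches an L.
Every edge goes from a vertex to one that appears earlier in the order B, C, F, A, D, E, so processing vertices in that order labels each vertex after all of its successors.
B: no outgoing edge → L
C: no outgoing edge → L
F: can move to C, which is L ⇒ W
A: can move to C, which is L ⇒ W
D: can move to C, which is L ⇒ W
E: can move to C, which is L ⇒ W
The losing starting vertices are exactly the entries labelled L in this table (2 of them).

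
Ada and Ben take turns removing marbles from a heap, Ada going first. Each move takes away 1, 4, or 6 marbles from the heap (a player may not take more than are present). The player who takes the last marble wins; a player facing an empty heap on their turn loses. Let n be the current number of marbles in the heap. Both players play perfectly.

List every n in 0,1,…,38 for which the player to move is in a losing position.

Work bottom-up. With no move the player to move loses. Otherwise the position is W if at least one move leads to an L position for the opponent, and L if every move leads to a W.
n=0: no move → L
n=1: reaches L-position 0 → W
n=2: only reaches 1(W), which is W → L
n=3: reaches L-position 2 → W
n=4: reaches L-position 0 → W
n=5: only reaches 4(W), 1(W), all W → L
n=6: reaches L-position 5 → W
n=7: only reaches 6(W), 3(W), 1(W), all W → L
n=8: reaches L-position 7 → W
n=9: reaches L-position 5 → W
n=10: only reaches 9(W), 6(W), 4(W), all W → L
n=11: reaches L-position 10 → W
n=12: only reaches 11(W), 8(W), 6(W), all W → L
n=13: reaches L-position 12 → W
n=14: reaches L-position 10 → W
n=15: only reaches 14(W), 11(W), 9(W), all W → L
n=16: reaches L-position 15 → W
n=17: only reaches 16(W), 13(W), 11(W), all W → L
n=18: reaches L-position 17 → W
n=19: reaches L-position 15 → W
n=20: only reaches 19(W), 16(W), 14(W), all W → L
n=21: reaches L-position 20 → W
n=22: only reaches 21(W), 18(W), 16(W), all W → L
n=23: reaches L-position 22 → W
n=24: reaches L-position 20 → W
n=25: only reaches 24(W), 21(W), 19(W), all W → L
n=26: reaches L-position 25 → W
n=27: only reaches 26(W), 23(W), 21(W), all W → L
n=28: reaches L-position 27 → W
n=29: reaches L-position 25 → W
n=30: only reaches 29(W), 26(W), 24(W), all W → L
n=31: reaches L-position 30 → W
n=32: only reaches 31(W), 28(W), 26(W), all W → L
n=33: reaches L-position 32 → W
n=34: reaches L-position 30 → W
n=35: only reaches 34(W), 31(W), 29(W), all W → L
n=36: reaches L-position 35 → W
n=37: only reaches 36(W), 33(W), 31(W), all W → L
n=38: reaches L-position 37 → W
The losing starting values of n are exactly the entries labelled L in this table (16 of them).

0, 2, 5, 7, 10, 12, 15, 17, 20, 22, 25, 27, 30, 32, 35, 37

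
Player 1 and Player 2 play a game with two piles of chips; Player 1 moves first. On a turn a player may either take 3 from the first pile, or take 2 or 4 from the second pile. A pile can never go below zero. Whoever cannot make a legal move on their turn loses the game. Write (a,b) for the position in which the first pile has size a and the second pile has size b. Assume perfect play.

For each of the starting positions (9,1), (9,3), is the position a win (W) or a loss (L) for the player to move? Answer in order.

(9,1): W, (9,3): L

Compute win/loss labels from the base case upward. A position with no move is L. Any other position is W if it can reach an L in one move, else L.
No move ever increases a pile, so every position that can arise here has a ≤ 9 and b ≤ 3; it is enough to label the cells with 0 ≤ a ≤ 9 and 0 ≤ b ≤ 3.
Every move lowers a or b (never raises either), so fill the grid row by row in increasing a, and left to right within a row: each cell's successors are then already labelled.
      b=0  b=1  b=2  b=3
a=0:    L    L    W    W
a=1:    L    L    W    W
a=2:    L    L    W    W
a=3:    W    W    L    L
a=4:    W    W    L    L
a=5:    W    W    L    L
a=6:    L    L    W    W
a=7:    L    L    W    W
a=8:    L    L    W    W
a=9:    W    W    L    L
Cells with no legal move (terminal, hence L): (0,0), (0,1), (1,0), (1,1), (2,0), (2,1).
The remaining L cells, each justified by listing all of its moves:
(3,2): only reaches (0,2)(W), (3,0)(W), all W → L
(3,3): only reaches (0,3)(W), (3,1)(W), all W → L
(4,2): only reaches (1,2)(W), (4,0)(W), all W → L
(4,3): only reaches (1,3)(W), (4,1)(W), all W → L
(5,2): only reaches (2,2)(W), (5,0)(W), all W → L
(5,3): only reaches (2,3)(W), (5,1)(W), all W → L
(6,0): only reaches (3,0)(W), which is W → L
(6,1): only reaches (3,1)(W), which is W → L
(7,0): only reaches (4,0)(W), which is W → L
(7,1): only reaches (4,1)(W), which is W → L
(8,0): only reaches (5,0)(W), which is W → L
(8,1): only reaches (5,1)(W), which is W → L
(9,2): only reaches (6,2)(W), (9,0)(W), all W → L
(9,3): only reaches (6,3)(W), (9,1)(W), all W → L
Every other cell has at least one move into one of the L cells above, so it is W.
(9,1): the move to (6,1) reaches an L cell, so W
(9,3): one of the L cells justified above, so L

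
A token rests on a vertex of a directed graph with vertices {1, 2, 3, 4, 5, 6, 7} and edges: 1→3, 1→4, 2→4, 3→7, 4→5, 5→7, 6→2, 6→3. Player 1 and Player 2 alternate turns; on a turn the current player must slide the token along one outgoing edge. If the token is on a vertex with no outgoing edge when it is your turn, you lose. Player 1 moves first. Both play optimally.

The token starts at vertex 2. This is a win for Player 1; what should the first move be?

Positions with no move are L. A position that does have a move is losing for the player to move precisely when every available move leads to a winning position for the opponent. Fill in the labels:
Every edge goes from a vertex to one that appears earlier in the order 7, 3, 5, 4, 2, 6, 1, so processing vertices in that order labels each vertex after all of its successors.
7: no outgoing edge → L
3: →7(L), so W
5: →7(L), so W
4: →5(W) only, which is W, so L
2: →4(L), so W
6: →2(W), 3(W) — all W, so L
1: →4(L), so W
From 2, the L positions reachable in one move are: 4.

Move to 4.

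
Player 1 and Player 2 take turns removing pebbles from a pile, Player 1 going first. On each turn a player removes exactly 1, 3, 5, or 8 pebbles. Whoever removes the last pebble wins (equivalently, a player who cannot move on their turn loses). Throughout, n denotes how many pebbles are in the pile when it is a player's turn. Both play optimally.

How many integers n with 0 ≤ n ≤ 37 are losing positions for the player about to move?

12

Classify positions by backward induction: terminal positions (no move available) are L. From any other position, the mover wins iff some move reaches an L.
n=0: no move → L
n=1: reaches L-position 0 → W
n=2: only reaches 1(W), which is W → L
n=3: reaches L-position 2 → W
n=4: only reaches 3(W), 1(W), all W → L
n=5: reaches L-position 4 → W
n=6: only reaches 5(W), 3(W), 1(W), all W → L
n=7: reaches L-position 6 → W
n=8: reaches L-position 0 → W
n=9: reaches L-position 6 → W
n=10: reaches L-position 2 → W
n=11: reaches L-position 6 → W
n=12: reaches L-position 4 → W
n=13: only reaches 12(W), 10(W), 8(W), 5(W), all W → L
n=14: reaches L-position 13 → W
n=15: only reaches 14(W), 12(W), 10(W), 7(W), all W → L
n=16: reaches L-position 15 → W
n=17: only reaches 16(W), 14(W), 12(W), 9(W), all W → L
n=18: reaches L-position 17 → W
n=19: only reaches 18(W), 16(W), 14(W), 11(W), all W → L
n=20: reaches L-position 19 → W
n=21: reaches L-position 13 → W
n=22: reaches L-position 19 → W
n=23: reaches L-position 15 → W
n=24: reaches L-position 19 → W
n=25: reaches L-position 17 → W
n=26: only reaches 25(W), 23(W), 21(W), 18(W), all W → L
n=27: reaches L-position 26 → W
n=28: only reaches 27(W), 25(W), 23(W), 20(W), all W → L
n=29: reaches L-position 28 → W
n=30: only reaches 29(W), 27(W), 25(W), 22(W), all W → L
n=31: reaches L-position 30 → W
n=32: only reaches 31(W), 29(W), 27(W), 24(W), all W → L
n=33: reaches L-position 32 → W
n=34: reaches L-position 26 → W
n=35: reaches L-position 32 → W
n=36: reaches L-position 28 → W
n=37: reaches L-position 32 → W
L entries with 0 ≤ n ≤ 37: n = 0, 2, 4, 6, 13, 15, 17, 19, 26, 28, 30, 32; that makes 12.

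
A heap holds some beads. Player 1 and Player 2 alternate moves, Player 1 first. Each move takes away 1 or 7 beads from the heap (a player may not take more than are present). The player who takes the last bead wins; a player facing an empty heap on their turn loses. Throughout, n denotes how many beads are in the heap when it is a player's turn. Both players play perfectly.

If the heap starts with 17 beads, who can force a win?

Work bottom-up. With no move the player to move loses. Otherwise the position is W if at least one move leads to an L position for the opponent, and L if every move leads to a W.
n=0: no move → L
n=1: →0(L), so W
n=2: →1(W) only, which is W, so L
n=3: →2(L), so W
n=4: →3(W) only, which is W, so L
n=5: →4(L), so W
n=6: →5(W) only, which is W, so L
n=7: →6(L), so W
n=8: →7(W), 1(W) — all W, so L
n=9: →8(L), so W
n=10: →9(W), 3(W) — all W, so L
n=11: →10(L), so W
n=12: →11(W), 5(W) — all W, so L
n=13: →12(L), so W
n=14: →13(W), 7(W) — all W, so L
n=15: →14(L), so W
n=16: →15(W), 9(W) — all W, so L
n=17: →16(L), so W
From 17 Player 1 can remove 1, leaving 16, reaching an L position.

Player 1 wins.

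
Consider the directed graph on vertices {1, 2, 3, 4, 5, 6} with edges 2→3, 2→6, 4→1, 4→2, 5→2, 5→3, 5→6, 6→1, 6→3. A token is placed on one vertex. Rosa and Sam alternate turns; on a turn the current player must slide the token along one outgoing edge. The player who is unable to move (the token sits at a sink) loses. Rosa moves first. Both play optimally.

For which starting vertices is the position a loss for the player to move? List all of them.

Compute win/loss labels from the base case upward. A position with no move is L. Any other position is W if it can reach an L in one move, else L.
Every edge goes from a vertex to one that appears earlier in the order 3, 1, 6, 2, 4, 5, so processing vertices in that order labels each vertex after all of its successors.
3: no outgoing edge → L
1: no outgoing edge → L
6: →1(L), so W
2: →3(L), so W
4: →1(L), so W
5: →3(L), so W
Reading off the rows marked L gives the requested list; there are 2 such vertices.

1, 3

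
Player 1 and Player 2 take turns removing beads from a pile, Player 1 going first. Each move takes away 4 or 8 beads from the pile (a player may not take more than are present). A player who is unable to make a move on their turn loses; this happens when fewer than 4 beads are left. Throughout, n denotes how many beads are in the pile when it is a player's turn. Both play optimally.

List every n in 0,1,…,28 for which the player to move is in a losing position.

Compute win/loss labels from the base case upward. A position with no move is L. Any other position is W if it can reach an L in one move, else L.
n=0: no move → L
n=1: no move → L
n=2: no move → L
n=3: no move → L
n=4: W (go to 0, an L position)
n=5: W (go to 1, an L position)
n=6: W (go to 2, an L position)
n=7: W (go to 3, an L position)
n=8: W (go to 0, an L position)
n=9: W (go to 1, an L position)
n=10: W (go to 2, an L position)
n=11: W (go to 3, an L position)
n=12: L (options 8(W), 4(W) are all W)
n=13: L (options 9(W), 5(W) are all W)
n=14: L (options 10(W), 6(W) are all W)
n=15: L (options 11(W), 7(W) are all W)
n=16: W (go to 12, an L position)
n=17: W (go to 13, an L position)
n=18: W (go to 14, an L position)
n=19: W (go to 15, an L position)
n=20: W (go to 12, an L position)
n=21: W (go to 13, an L position)
n=22: W (go to 14, an L position)
n=23: W (go to 15, an L position)
n=24: L (options 20(W), 16(W) are all W)
n=25: L (options 21(W), 17(W) are all W)
n=26: L (options 22(W), 18(W) are all W)
n=27: L (options 23(W), 19(W) are all W)
n=28: W (go to 24, an L position)
The losing starting values of n are exactly the entries labelled L in this table (12 of them).

0, 1, 2, 3, 12, 13, 14, 15, 24, 25, 26, 27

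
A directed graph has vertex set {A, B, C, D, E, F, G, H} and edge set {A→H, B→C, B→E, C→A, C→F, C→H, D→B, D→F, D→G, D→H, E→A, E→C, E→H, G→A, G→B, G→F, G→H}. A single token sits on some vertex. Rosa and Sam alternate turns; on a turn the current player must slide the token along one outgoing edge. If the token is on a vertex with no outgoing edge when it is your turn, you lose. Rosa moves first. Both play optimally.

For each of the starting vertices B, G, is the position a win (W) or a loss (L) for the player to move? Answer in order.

Build the W/L table. Terminal = L. A non-terminal position is W if it has a move to some L; otherwise it is L.
Every edge goes from a vertex to one that appears earlier in the order H, F, A, C, E, B, G, D, so processing vertices in that order labels each vertex after all of its successors.
H: no outgoing edge → L
F: no outgoing edge → L
A: W (go to H, an L position)
C: W (go to F, an L position)
E: W (go to H, an L position)
B: L (options E(W), C(W) are all W)
G: W (go to B, an L position)
D: W (go to B, an L position)

B: L, G: W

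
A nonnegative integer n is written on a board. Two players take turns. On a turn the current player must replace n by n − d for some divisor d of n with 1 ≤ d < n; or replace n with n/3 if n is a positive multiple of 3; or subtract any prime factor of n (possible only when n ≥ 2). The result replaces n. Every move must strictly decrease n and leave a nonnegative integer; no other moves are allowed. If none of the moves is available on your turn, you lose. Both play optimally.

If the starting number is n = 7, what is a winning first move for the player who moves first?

Classify positions by backward induction: terminal positions (no move available) are L. From any other position, the mover wins iff some move reaches an L.
n=0: no move → L
n=1: no move → L
n=2: W (go to 0, an L position)
n=3: W (go to 0, an L position)
n=4: L (options 2(W), 3(W) are all W)
n=5: W (go to 0, an L position)
n=6: W (go to 4, an L position)
n=7: W (go to 0, an L position)
From 7, the L positions reachable in one move are: 0.

Move to 0.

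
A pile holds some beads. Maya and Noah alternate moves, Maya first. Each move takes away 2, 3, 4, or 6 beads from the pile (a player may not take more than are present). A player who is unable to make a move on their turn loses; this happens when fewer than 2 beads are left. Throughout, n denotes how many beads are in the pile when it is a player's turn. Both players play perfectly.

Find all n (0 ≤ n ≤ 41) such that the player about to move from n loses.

Label each position W (a win for the player to move) or L (a loss). A position with no legal move is L; any other position is W exactly when some move reaches an L, and L when every move reaches a W.
n=0: no move → L
n=1: no move → L
n=2: reaches L-position 0 → W
n=3: reaches L-position 1 → W
n=4: reaches L-position 1 → W
n=5: reaches L-position 1 → W
n=6: reaches L-position 0 → W
n=7: reaches L-position 1 → W
n=8: only reaches 6(W), 5(W), 4(W), 2(W), all W → L
n=9: only reaches 7(W), 6(W), 5(W), 3(W), all W → L
n=10: reaches L-position 8 → W
n=11: reaches L-position 9 → W
n=12: reaches L-position 9 → W
n=13: reaches L-position 9 → W
n=14: reaches L-position 8 → W
n=15: reaches L-position 9 → W
n=16: only reaches 14(W), 13(W), 12(W), 10(W), all W → L
n=17: only reaches 15(W), 14(W), 13(W), 11(W), all W → L
n=18: reaches L-position 16 → W
n=19: reaches L-position 17 → W
n=20: reaches L-position 17 → W
n=21: reaches L-position 17 → W
n=22: reaches L-position 16 → W
n=23: reaches L-position 17 → W
n=24: only reaches 22(W), 21(W), 20(W), 18(W), all W → L
n=25: only reaches 23(W), 22(W), 21(W), 19(W), all W → L
n=26: reaches L-position 24 → W
n=27: reaches L-position 25 → W
n=28: reaches L-position 25 → W
n=29: reaches L-position 25 → W
n=30: reaches L-position 24 → W
n=31: reaches L-position 25 → W
n=32: only reaches 30(W), 29(W), 28(W), 26(W), all W → L
n=33: only reaches 31(W), 30(W), 29(W), 27(W), all W → L
n=34: reaches L-position 32 → W
n=35: reaches L-position 33 → W
n=36: reaches L-position 33 → W
n=37: reaches L-position 33 → W
n=38: reaches L-position 32 → W
n=39: reaches L-position 33 → W
n=40: only reaches 38(W), 37(W), 36(W), 34(W), all W → L
n=41: only reaches 39(W), 38(W), 37(W), 35(W), all W → L
The losing starting values of n are exactly the entries labelled L in this table (12 of them).

0, 1, 8, 9, 16, 17, 24, 25, 32, 33, 40, 41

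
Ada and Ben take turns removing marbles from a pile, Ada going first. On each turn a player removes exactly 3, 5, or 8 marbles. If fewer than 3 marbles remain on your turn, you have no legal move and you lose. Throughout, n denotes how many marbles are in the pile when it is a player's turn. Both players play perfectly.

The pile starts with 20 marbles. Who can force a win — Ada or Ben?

Ada wins.

Compute win/loss labels from the base case upward. A position with no move is L. Any other position is W if it can reach an L in one move, else L.
n=0: no move → L
n=1: no move → L
n=2: no move → L
n=3: reaches L-position 0 → W
n=4: reaches L-position 1 → W
n=5: reaches L-position 2 → W
n=6: reaches L-position 1 → W
n=7: reaches L-position 2 → W
n=8: reaches L-position 0 → W
n=9: reaches L-position 1 → W
n=10: reaches L-position 2 → W
n=11: only reaches 8(W), 6(W), 3(W), all W → L
n=12: only reaches 9(W), 7(W), 4(W), all W → L
n=13: only reaches 10(W), 8(W), 5(W), all W → L
n=14: reaches L-position 11 → W
n=15: reaches L-position 12 → W
n=16: reaches L-position 13 → W
n=17: reaches L-position 12 → W
n=18: reaches L-position 13 → W
n=19: reaches L-position 11 → W
n=20: reaches L-position 12 → W
The starting position 20 is W: Ada should remove 8, leaving 12, handing over an L position.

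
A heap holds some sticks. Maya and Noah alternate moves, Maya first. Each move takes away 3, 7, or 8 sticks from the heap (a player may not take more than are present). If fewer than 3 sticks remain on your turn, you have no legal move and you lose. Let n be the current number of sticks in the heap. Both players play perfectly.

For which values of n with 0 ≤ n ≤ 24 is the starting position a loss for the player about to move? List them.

0, 1, 2, 6, 11, 12, 16, 17, 21, 22

Label each position W (a win for the player to move) or L (a loss). A position with no legal move is L; any other position is W exactly when some move reaches an L, and L when every move reaches a W.
n=0: no move → L
n=1: no move → L
n=2: no move → L
n=3: →0(L), so W
n=4: →1(L), so W
n=5: →2(L), so W
n=6: →3(W) only, which is W, so L
n=7: →0(L), so W
n=8: →1(L), so W
n=9: →6(L), so W
n=10: →2(L), so W
n=11: →8(W), 4(W), 3(W) — all W, so L
n=12: →9(W), 5(W), 4(W) — all W, so L
n=13: →6(L), so W
n=14: →11(L), so W
n=15: →12(L), so W
n=16: →13(W), 9(W), 8(W) — all W, so L
n=17: →14(W), 10(W), 9(W) — all W, so L
n=18: →11(L), so W
n=19: →16(L), so W
n=20: →17(L), so W
n=21: →18(W), 14(W), 13(W) — all W, so L
n=22: →19(W), 15(W), 14(W) — all W, so L
n=23: →16(L), so W
n=24: →21(L), so W
Reading off the rows marked L gives the requested list; there are 10 such values of n.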